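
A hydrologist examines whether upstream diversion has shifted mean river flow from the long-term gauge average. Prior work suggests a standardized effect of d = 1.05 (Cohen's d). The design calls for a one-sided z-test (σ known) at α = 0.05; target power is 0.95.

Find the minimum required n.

n = 10

Set Φ(δ − 1.645) = 0.95; then δ − 1.645 = Φ⁻¹(0.95) = 1.645, giving δ = 3.290.
δ = d·√n ⇒ n = (δ/d)² = (3.290 / 1.05)² = 9.82.
Round up to the next whole unit.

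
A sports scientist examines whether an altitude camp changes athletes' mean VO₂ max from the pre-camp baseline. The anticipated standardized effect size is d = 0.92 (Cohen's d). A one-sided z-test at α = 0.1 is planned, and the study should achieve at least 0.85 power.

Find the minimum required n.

n = 7

Set Φ(δ − 1.282) = 0.85; then δ − 1.282 = Φ⁻¹(0.85) = 1.036, giving δ = 2.318.
δ = d·√n ⇒ n = (δ/d)² = (2.318 / 0.92)² = 6.35.
Rounding up, n = 7.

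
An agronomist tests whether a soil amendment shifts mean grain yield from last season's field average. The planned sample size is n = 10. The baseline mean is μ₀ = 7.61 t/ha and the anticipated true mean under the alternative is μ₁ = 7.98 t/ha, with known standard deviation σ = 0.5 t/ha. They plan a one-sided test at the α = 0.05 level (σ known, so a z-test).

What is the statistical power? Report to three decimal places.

Standardized effect: d = |μ₁ − μ₀| / σ = |7.98 − 7.61| / 0.5 = 0.7400
Noncentrality parameter: δ = d·√n = 0.7400 × √10 = 2.3401
Critical value for a one-sided test at α = 0.05: z_α = 1.645.
Power = P(Z > 1.645 − δ) = Φ(0.695) = 0.7565.

Power ≈ 0.757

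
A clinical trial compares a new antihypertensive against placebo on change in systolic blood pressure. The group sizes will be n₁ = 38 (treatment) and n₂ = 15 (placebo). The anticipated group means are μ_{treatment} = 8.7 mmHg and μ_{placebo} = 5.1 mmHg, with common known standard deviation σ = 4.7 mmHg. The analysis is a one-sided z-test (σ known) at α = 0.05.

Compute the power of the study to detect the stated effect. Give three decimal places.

Standardized effect: d = |μ_{treatment} − μ_{placebo}| / σ = |8.7 − 5.1| / 4.7 = 0.7660
Noncentrality parameter: λ = d / √(1/n₁ + 1/n₂) = 0.7660 / √(1/38 + 1/15) = 2.5119
Critical value for a one-sided test at α = 0.05: z_α = 1.645.
Power = P(Z > 1.645 − λ) = Φ(0.867) = 0.8070.

Power ≈ 0.807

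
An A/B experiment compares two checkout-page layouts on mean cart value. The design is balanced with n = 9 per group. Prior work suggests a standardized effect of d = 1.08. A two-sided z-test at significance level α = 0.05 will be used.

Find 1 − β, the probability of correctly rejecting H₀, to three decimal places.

Noncentrality parameter: δ = d·√(n/2) = 1.08 × √(9/2) = 2.2910
Critical value for a two-sided test at α = 0.05: z_{α/2} = 1.960.
Power = Φ(δ − 1.960) + Φ(−δ − 1.960) = Φ(0.331) + Φ(-4.251) = 0.6297 + 0.0000 = 0.6297.

Power ≈ 0.630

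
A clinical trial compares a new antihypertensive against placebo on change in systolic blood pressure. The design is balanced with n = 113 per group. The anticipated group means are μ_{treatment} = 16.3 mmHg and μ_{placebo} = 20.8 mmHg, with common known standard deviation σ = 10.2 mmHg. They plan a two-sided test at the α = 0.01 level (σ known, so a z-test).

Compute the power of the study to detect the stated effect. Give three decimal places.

Standardized effect: d = |μ_{treatment} − μ_{placebo}| / σ = |16.3 − 20.8| / 10.2 = 0.4412
Noncentrality parameter: δ = d·√(n/2) = 0.4412 × √(113/2) = 3.3162
Critical value for a two-sided test at α = 0.01: z_{α/2} = 2.576.
Power = Φ(δ − 2.576) + Φ(−δ − 2.576) = Φ(0.740) + Φ(-5.892) = 0.7705 + 0.0000 = 0.7705.

Power ≈ 0.770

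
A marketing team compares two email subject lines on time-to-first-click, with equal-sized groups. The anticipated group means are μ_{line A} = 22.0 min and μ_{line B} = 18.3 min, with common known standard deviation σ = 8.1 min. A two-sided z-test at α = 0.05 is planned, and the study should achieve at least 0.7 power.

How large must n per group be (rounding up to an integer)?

Standardized effect: d = |μ_{line A} − μ_{line B}| / σ = |22.0 − 18.3| / 8.1 = 0.4568
For power 0.7 need Φ(δ − z_{0.025}) = 0.7, so δ = z_{0.025} + z_{0.30} = 1.960 + 0.524 = 2.484.
(For δ > 0 the lower-tail rejection region contributes negligibly to power, so the one-term inversion is standard.)
δ = d·√(n/2) ⇒ n = 2(δ/d)² = 2 × (2.484 / 0.4568)² = 59.16.
Rounding up, n = 60 per group.

n = 60 per group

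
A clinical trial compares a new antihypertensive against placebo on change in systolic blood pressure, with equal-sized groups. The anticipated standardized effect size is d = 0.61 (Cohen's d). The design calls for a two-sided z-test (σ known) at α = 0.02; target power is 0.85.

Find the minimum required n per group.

Set Φ(δ − 2.326) = 0.85; then δ − 2.326 = Φ⁻¹(0.85) = 1.036, giving δ = 3.363.
(For δ > 0 the lower-tail rejection region contributes negligibly to power, so the one-term inversion is standard.)
δ = d·√(n/2) ⇒ n = 2(δ/d)² = 2 × (3.363 / 0.61)² = 60.78.
Round up to the next whole unit.

n = 61 per group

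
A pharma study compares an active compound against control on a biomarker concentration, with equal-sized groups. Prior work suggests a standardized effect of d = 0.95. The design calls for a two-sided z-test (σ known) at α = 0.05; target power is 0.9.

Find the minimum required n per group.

For power 0.9 need Φ(δ − z_{0.025}) = 0.9, so δ = z_{0.025} + z_{0.10} = 1.960 + 1.282 = 3.242.
(The Φ(−δ − z_{α/2}) term is vanishingly small for δ > 0 and is dropped in the standard sample-size formula.)
δ = d·√(n/2) ⇒ n = 2(δ/d)² = 2 × (3.242 / 0.95)² = 23.29.
Round up to the next whole unit.

n = 24 per group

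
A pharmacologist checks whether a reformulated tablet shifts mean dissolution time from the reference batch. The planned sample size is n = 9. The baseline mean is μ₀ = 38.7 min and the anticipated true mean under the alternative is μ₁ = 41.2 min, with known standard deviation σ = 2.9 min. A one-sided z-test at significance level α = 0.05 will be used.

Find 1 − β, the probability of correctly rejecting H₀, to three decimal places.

Power ≈ 0.827

Standardized effect: d = |μ₁ − μ₀| / σ = |41.2 − 38.7| / 2.9 = 0.8621
Noncentrality parameter: δ = d·√n = 0.8621 × √9 = 2.5862
One-sided α = 0.05 → critical value z_{0.05} = 1.645.
Power = Φ(δ − 1.645) = Φ(0.941) = 0.8267.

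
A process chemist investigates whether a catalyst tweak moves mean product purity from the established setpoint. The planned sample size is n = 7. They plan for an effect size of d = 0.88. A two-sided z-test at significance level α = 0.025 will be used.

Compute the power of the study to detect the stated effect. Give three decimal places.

Power ≈ 0.535

Noncentrality parameter: δ = d·√n = 0.88 × √7 = 2.3283
Critical value for a two-sided test at α = 0.025: z_{α/2} = 2.241.
Power = Φ(δ − 2.241) + Φ(−δ − 2.241) = Φ(0.087) + Φ(-4.570) = 0.5346 + 0.0000 = 0.5346.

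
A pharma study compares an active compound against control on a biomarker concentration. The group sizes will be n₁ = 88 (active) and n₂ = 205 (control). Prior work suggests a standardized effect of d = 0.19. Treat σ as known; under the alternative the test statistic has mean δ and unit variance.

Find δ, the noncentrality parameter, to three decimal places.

δ ≈ 1.491

The noncentrality parameter scales effect size by the design's sample-size factor: δ = d / √(1/n₁ + 1/n₂) = 0.19 / √(1/88 + 1/205) = 1.4909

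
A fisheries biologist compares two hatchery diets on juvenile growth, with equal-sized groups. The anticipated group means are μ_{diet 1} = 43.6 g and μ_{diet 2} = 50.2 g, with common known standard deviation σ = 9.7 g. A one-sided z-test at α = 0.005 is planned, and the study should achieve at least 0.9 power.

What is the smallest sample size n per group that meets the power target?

Standardized effect: d = |μ_{diet 1} − μ_{diet 2}| / σ = |43.6 − 50.2| / 9.7 = 0.6804
Set Φ(δ − 2.576) = 0.9; then δ − 2.576 = Φ⁻¹(0.9) = 1.282, giving δ = 3.857.
δ = d·√(n/2) ⇒ n = 2(δ/d)² = 2 × (3.857 / 0.6804)² = 64.28.
Rounding up, n = 65 per group.

n = 65 per group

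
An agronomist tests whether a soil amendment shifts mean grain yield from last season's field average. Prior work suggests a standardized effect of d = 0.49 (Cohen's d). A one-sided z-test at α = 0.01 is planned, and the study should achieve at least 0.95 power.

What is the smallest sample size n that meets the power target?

n = 66

For power 0.95 need Φ(δ − z_{0.01}) = 0.95, so δ = z_{0.01} + z_{0.05} = 2.326 + 1.645 = 3.971.
δ = d·√n ⇒ n = (δ/d)² = (3.971 / 0.49)² = 65.68.
Rounding up, n = 66.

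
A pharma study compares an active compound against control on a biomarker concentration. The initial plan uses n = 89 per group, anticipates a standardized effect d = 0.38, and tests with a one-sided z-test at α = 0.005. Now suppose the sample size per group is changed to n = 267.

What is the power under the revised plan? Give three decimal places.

With n = 267 per group: δ = d·√(n/2) = 0.38 × √(267/2) = 4.3906. Critical value z_{0.005} = 2.576.
Revised power = P(Z > 2.576 − δ) = Φ(1.815) = 0.9652.

Power ≈ 0.965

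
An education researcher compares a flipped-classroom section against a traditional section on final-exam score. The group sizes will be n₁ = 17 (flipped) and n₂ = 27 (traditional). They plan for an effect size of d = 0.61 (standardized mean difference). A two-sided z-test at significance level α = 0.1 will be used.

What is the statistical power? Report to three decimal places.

Power ≈ 0.628

Noncentrality parameter: δ = d / √(1/n₁ + 1/n₂) = 0.61 / √(1/17 + 1/27) = 1.9702
Two-sided α = 0.1 → critical value z_{0.05} = 1.645.
Power = Φ(δ − 1.645) + Φ(−δ − 1.645) = Φ(0.325) + Φ(-3.615) = 0.6275 + 0.0002 = 0.6277.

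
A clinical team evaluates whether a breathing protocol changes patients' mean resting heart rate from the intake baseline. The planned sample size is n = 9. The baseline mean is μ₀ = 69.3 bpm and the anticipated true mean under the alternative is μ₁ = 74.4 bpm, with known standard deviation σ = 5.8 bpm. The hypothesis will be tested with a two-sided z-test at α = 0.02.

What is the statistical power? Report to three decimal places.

Power ≈ 0.622

Standardized effect: d = |μ₁ − μ₀| / σ = |74.4 − 69.3| / 5.8 = 0.8793
Noncentrality parameter: δ = d·√n = 0.8793 × √9 = 2.6379
Two-sided α = 0.02 → critical value z_{0.01} = 2.326.
Power = Φ(δ − 2.326) + Φ(−δ − 2.326) = Φ(0.312) + Φ(-4.964) = 0.6223 + 0.0000 = 0.6223.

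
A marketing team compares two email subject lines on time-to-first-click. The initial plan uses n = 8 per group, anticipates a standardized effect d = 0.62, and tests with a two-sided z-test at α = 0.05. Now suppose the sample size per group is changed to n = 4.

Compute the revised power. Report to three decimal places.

With n = 4 per group: δ = d·√(n/2) = 0.62 × √(4/2) = 0.8768. Critical value z_{0.025} = 1.960.
Revised power = Φ(δ − 1.960) + Φ(−δ − 1.960) = Φ(-1.083) + Φ(-2.837) = 0.1394 + 0.0023 = 0.1416.

Power ≈ 0.142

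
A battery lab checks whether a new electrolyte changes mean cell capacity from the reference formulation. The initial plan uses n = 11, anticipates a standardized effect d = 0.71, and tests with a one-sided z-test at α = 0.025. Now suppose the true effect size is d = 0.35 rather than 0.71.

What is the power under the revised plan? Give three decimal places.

Power ≈ 0.212

With d = 0.35: δ = d·√n = 0.35 × √11 = 1.1608. Critical value z_{0.025} = 1.960.
Revised power = Φ(δ − 1.960) = Φ(-0.799) = 0.2121.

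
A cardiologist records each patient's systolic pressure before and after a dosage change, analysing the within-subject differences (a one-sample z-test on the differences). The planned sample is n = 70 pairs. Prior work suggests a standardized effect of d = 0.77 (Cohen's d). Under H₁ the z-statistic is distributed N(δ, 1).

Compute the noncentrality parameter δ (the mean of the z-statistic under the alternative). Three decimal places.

δ = d·√n = 0.77 × √70 = 6.4423

δ ≈ 6.442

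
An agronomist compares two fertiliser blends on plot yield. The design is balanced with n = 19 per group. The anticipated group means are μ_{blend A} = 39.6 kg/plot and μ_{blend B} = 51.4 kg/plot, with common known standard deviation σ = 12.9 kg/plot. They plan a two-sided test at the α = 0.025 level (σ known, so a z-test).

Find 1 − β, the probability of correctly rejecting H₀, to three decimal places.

Power ≈ 0.718

Standardized effect: d = |μ_{blend A} − μ_{blend B}| / σ = |39.6 − 51.4| / 12.9 = 0.9147
Noncentrality parameter: λ = d·√(n/2) = 0.9147 × √(19/2) = 2.8194
Two-sided α = 0.025 → critical value z_{0.0125} = 2.241.
Power = Φ(λ − 2.241) + Φ(−λ − 2.241) = Φ(0.578) + Φ(-5.061) = 0.7184 + 0.0000 = 0.7184.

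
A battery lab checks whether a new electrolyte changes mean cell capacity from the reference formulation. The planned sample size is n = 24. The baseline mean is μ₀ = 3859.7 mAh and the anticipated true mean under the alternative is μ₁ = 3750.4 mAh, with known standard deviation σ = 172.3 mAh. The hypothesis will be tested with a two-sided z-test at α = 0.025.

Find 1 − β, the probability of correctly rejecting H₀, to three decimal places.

Standardized effect: d = |μ₁ − μ₀| / σ = |3750.4 − 3859.7| / 172.3 = 0.6344
Noncentrality parameter: δ = d·√n = 0.6344 × √24 = 3.1077
Two-sided α = 0.025 → critical value z_{0.0125} = 2.241.
Power = Φ(δ − 2.241) + Φ(−δ − 2.241) = Φ(0.866) + Φ(-5.349) = 0.8068 + 0.0000 = 0.8068.

Power ≈ 0.807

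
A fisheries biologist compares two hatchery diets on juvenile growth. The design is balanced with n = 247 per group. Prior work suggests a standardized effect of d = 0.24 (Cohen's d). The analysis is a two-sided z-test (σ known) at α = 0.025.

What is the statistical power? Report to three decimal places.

Power ≈ 0.665

Noncentrality parameter: δ = d·√(n/2) = 0.24 × √(247/2) = 2.6671
Critical value for a two-sided test at α = 0.025: z_{α/2} = 2.241.
Power = Φ(δ − 2.241) + Φ(−δ − 2.241) = Φ(0.426) + Φ(-4.909) = 0.6648 + 0.0000 = 0.6648.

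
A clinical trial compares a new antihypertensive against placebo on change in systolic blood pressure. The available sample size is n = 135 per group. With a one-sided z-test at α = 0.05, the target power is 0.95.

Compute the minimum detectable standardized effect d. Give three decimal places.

d ≈ 0.400

Need Φ(δ − 1.645) = 0.95, so δ = 1.645 + 1.645 = 3.290.
δ = d·√(n/2) ⇒ d = δ/√(n/2) = 3.290/√(135/2) = 0.4004.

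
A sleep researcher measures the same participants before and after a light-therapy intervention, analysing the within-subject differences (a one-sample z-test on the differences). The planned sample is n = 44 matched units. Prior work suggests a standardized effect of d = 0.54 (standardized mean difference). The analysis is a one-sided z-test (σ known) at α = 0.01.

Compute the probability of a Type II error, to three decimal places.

Noncentrality parameter: δ = d·√n = 0.54 × √44 = 3.5820
One-sided α = 0.01 → critical value z_{0.01} = 2.326.
Power = P(Z > 2.326 − δ) = Φ(1.256) = 0.8954.
Type II error: β = 1 − power = 1 − 0.8954 = 0.1046.

β ≈ 0.105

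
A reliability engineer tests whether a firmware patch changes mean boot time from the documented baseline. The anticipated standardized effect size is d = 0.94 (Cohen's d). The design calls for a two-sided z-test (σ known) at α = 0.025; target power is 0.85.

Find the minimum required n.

n = 13

Set Φ(δ − 2.241) = 0.85; then δ − 2.241 = Φ⁻¹(0.85) = 1.036, giving δ = 3.278.
(The Φ(−δ − z_{α/2}) term is vanishingly small for δ > 0 and is dropped in the standard sample-size formula.)
δ = d·√n ⇒ n = (δ/d)² = (3.278 / 0.94)² = 12.16.
Rounding up, n = 13.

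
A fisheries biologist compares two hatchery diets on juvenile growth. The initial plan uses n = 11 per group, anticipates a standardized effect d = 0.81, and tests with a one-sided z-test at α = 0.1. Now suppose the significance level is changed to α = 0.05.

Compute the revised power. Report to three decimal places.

Power ≈ 0.601

δ = d·√(n/2) = 0.81 × √(11/2) = 1.8996 (unchanged). New critical value: z_{0.05} = 1.645.
Revised power = P(Z > 1.645 − δ) = Φ(0.255) = 0.6005.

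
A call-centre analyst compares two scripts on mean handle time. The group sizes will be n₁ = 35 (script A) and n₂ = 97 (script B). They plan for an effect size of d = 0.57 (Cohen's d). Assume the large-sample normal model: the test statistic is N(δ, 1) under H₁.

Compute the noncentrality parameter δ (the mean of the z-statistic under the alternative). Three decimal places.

δ ≈ 2.891

δ = d / √(1/n₁ + 1/n₂) = 0.57 / √(1/35 + 1/97) = 2.8907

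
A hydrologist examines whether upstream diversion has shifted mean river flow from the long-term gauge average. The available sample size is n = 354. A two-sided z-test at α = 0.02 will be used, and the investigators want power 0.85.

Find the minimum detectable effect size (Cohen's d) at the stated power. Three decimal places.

Need Φ(δ − 2.326) = 0.85, so δ = 2.326 + 1.036 = 3.363.
(Lower-tail contribution to power is negligible for δ > 0.)
δ = d·√n ⇒ d = δ/√n = 3.363/√354 = 0.1787.

d ≈ 0.179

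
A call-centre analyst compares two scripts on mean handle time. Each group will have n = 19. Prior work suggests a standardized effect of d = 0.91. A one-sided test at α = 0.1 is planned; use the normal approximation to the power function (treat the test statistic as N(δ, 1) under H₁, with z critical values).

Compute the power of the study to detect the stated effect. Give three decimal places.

Power ≈ 0.936

Noncentrality parameter: δ = d·√(n/2) = 0.91 × √(19/2) = 2.8048
Critical value for a one-sided test at α = 0.1: z_α = 1.282.
Power = Φ(δ − 1.282) = Φ(1.523) = 0.9362.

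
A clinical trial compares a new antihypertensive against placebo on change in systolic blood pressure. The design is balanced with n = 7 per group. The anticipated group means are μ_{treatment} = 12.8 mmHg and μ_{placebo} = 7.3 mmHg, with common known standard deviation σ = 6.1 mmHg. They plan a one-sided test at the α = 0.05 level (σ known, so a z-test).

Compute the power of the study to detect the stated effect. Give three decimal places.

Standardized effect: d = |μ_{treatment} − μ_{placebo}| / σ = |12.8 − 7.3| / 6.1 = 0.9016
Noncentrality parameter: λ = d·√(n/2) = 0.9016 × √(7/2) = 1.6868
Critical value for a one-sided test at α = 0.05: z_α = 1.645.
Power = Φ(λ − 1.645) = Φ(0.042) = 0.5167.

Power ≈ 0.517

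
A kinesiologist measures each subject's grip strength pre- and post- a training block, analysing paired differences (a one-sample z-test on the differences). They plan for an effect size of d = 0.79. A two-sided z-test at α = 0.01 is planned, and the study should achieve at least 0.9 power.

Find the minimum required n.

n = 24

Set Φ(δ − 2.576) = 0.9; then δ − 2.576 = Φ⁻¹(0.9) = 1.282, giving δ = 3.857.
(For δ > 0 the lower-tail rejection region contributes negligibly to power, so the one-term inversion is standard.)
δ = d·√n ⇒ n = (δ/d)² = (3.857 / 0.79)² = 23.84.
Rounding up, n = 24.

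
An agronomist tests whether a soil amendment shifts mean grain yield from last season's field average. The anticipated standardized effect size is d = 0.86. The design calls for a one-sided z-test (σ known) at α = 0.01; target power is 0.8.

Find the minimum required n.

For power 0.8 need Φ(δ − z_{0.01}) = 0.8, so δ = z_{0.01} + z_{0.20} = 2.326 + 0.842 = 3.168.
δ = d·√n ⇒ n = (δ/d)² = (3.168 / 0.86)² = 13.57.
Round up to the next whole unit.

n = 14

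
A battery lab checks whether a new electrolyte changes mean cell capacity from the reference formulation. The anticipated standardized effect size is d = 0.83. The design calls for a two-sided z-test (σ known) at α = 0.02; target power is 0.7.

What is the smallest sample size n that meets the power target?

Set Φ(δ − 2.326) = 0.7; then δ − 2.326 = Φ⁻¹(0.7) = 0.524, giving δ = 2.851.
(Ignoring the negligible lower-tail rejection probability gives the usual closed-form inversion.)
δ = d·√n ⇒ n = (δ/d)² = (2.851 / 0.83)² = 11.80.
Round up to the next whole unit.

n = 12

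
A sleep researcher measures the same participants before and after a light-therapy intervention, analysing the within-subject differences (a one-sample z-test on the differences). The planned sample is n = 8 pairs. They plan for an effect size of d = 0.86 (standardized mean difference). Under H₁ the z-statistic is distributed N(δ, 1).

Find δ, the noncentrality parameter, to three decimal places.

δ ≈ 2.432

The noncentrality parameter scales effect size by the design's sample-size factor: δ = d·√n = 0.86 × √8 = 2.4324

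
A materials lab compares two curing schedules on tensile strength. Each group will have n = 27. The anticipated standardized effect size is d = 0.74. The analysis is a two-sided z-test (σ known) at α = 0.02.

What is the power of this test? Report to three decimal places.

Noncentrality parameter: δ = d·√(n/2) = 0.74 × √(27/2) = 2.7189
Critical value for a two-sided test at α = 0.02: z_{α/2} = 2.326.
Power = Φ(δ − 2.326) + Φ(−δ − 2.326) = Φ(0.393) + Φ(-5.045) = 0.6527 + 0.0000 = 0.6527.

Power ≈ 0.653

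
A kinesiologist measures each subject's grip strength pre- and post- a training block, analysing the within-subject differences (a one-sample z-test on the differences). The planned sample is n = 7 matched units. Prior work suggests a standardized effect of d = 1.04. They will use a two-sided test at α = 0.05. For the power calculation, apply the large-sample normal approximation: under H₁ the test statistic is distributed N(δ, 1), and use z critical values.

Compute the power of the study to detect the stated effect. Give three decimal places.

Noncentrality parameter: δ = d·√n = 1.04 × √7 = 2.7516
Two-sided α = 0.05 → critical value z_{0.025} = 1.960.
Power = Φ(δ − 1.960) + Φ(−δ − 1.960) = Φ(0.792) + Φ(-4.712) = 0.7857 + 0.0000 = 0.7857.

Power ≈ 0.786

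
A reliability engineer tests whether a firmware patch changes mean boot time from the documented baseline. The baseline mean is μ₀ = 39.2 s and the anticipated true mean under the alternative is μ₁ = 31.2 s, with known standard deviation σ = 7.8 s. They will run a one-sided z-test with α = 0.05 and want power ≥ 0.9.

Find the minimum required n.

n = 9

Standardized effect: d = |μ₁ − μ₀| / σ = |31.2 − 39.2| / 7.8 = 1.0256
Set Φ(δ − 1.645) = 0.9; then δ − 1.645 = Φ⁻¹(0.9) = 1.282, giving δ = 2.926.
δ = d·√n ⇒ n = (δ/d)² = (2.926 / 1.0256)² = 8.14.
Round up to the next whole unit.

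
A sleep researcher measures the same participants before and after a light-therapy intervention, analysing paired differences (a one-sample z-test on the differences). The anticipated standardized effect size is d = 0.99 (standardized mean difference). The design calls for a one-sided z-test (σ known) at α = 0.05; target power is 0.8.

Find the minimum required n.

For power 0.8 need Φ(δ − z_{0.05}) = 0.8, so δ = z_{0.05} + z_{0.20} = 1.645 + 0.842 = 2.486.
δ = d·√n ⇒ n = (δ/d)² = (2.486 / 0.99)² = 6.31.
Rounding up, n = 7.

n = 7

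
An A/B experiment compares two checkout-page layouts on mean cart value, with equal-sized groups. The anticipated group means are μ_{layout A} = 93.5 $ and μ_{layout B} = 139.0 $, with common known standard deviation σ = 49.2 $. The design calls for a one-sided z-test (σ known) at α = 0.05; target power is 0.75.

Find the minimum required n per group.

Standardized effect: d = |μ_{layout A} − μ_{layout B}| / σ = |93.5 − 139.0| / 49.2 = 0.9248
Set Φ(δ − 1.645) = 0.75; then δ − 1.645 = Φ⁻¹(0.75) = 0.674, giving δ = 2.319.
δ = d·√(n/2) ⇒ n = 2(δ/d)² = 2 × (2.319 / 0.9248)² = 12.58.
Round up to the next whole unit.

n = 13 per group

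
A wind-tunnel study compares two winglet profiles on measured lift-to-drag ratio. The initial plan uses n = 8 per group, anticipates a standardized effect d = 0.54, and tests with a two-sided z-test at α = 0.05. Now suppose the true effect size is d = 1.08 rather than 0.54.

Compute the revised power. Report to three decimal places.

With d = 1.08: δ = d·√(n/2) = 1.08 × √(8/2) = 2.1600. Critical value z_{0.025} = 1.960.
Revised power = Φ(δ − 1.960) + Φ(−δ − 1.960) = Φ(0.200) + Φ(-4.120) = 0.5793 + 0.0000 = 0.5793.

Power ≈ 0.579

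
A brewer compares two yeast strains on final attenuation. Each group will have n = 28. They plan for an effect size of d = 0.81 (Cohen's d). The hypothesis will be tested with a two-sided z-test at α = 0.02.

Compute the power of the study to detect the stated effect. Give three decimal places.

Power ≈ 0.759

Noncentrality parameter: δ = d·√(n/2) = 0.81 × √(28/2) = 3.0307
Two-sided α = 0.02 → critical value z_{0.01} = 2.326.
Power = Φ(δ − 2.326) + Φ(−δ − 2.326) = Φ(0.704) + Φ(-5.357) = 0.7594 + 0.0000 = 0.7594.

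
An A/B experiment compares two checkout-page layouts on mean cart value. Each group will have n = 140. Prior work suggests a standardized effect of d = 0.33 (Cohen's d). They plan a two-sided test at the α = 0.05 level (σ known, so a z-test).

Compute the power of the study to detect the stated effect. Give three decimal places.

Noncentrality parameter: δ = d·√(n/2) = 0.33 × √(140/2) = 2.7610
Two-sided α = 0.05 → critical value z_{0.025} = 1.960.
Power = Φ(δ − 1.960) + Φ(−δ − 1.960) = Φ(0.801) + Φ(-4.721) = 0.7884 + 0.0000 = 0.7884.

Power ≈ 0.788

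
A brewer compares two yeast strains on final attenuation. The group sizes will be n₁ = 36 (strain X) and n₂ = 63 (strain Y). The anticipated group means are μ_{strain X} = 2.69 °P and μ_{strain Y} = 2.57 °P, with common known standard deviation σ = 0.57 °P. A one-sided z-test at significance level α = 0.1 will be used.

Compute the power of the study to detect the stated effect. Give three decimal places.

Power ≈ 0.392

Standardized effect: d = |μ_{strain X} − μ_{strain Y}| / σ = |2.69 − 2.57| / 0.57 = 0.2105
Noncentrality parameter: δ = d / √(1/n₁ + 1/n₂) = 0.2105 / √(1/36 + 1/63) = 1.0077
Critical value for a one-sided test at α = 0.1: z_α = 1.282.
Power = P(Z > 1.282 − δ) = Φ(-0.274) = 0.3921.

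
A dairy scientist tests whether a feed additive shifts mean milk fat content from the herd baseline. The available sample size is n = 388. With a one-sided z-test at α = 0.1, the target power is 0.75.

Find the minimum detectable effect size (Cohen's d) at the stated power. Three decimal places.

Need Φ(δ − 1.282) = 0.75, so δ = 1.282 + 0.674 = 1.956.
δ = d·√n ⇒ d = δ/√n = 1.956/√388 = 0.0993.

d ≈ 0.099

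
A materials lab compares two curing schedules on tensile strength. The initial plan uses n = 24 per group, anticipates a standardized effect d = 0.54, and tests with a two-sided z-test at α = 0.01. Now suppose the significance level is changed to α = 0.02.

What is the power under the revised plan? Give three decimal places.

δ = d·√(n/2) = 0.54 × √(24/2) = 1.8706 (unchanged). New critical value: z_{0.01} = 2.326.
Revised power = Φ(δ − 2.326) + Φ(−δ − 2.326) = Φ(-0.456) + Φ(-4.197) = 0.3243 + 0.0000 = 0.3243.

Power ≈ 0.324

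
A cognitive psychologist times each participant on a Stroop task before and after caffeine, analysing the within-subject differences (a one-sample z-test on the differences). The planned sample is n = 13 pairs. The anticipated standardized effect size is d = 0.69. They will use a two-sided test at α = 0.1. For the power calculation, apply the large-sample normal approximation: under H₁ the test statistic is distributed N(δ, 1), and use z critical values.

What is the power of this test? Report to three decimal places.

Power ≈ 0.800

Noncentrality parameter: δ = d·√n = 0.69 × √13 = 2.4878
Critical value for a two-sided test at α = 0.1: z_{α/2} = 1.645.
Power = Φ(δ − 1.645) + Φ(−δ − 1.645) = Φ(0.843) + Φ(-4.133) = 0.8004 + 0.0000 = 0.8004.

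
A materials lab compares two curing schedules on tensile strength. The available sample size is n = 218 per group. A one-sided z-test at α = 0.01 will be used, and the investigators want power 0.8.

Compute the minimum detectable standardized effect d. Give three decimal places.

d ≈ 0.303

Need Φ(δ − 2.326) = 0.8, so δ = 2.326 + 0.842 = 3.168.
δ = d·√(n/2) ⇒ d = δ/√(n/2) = 3.168/√(218/2) = 0.3034.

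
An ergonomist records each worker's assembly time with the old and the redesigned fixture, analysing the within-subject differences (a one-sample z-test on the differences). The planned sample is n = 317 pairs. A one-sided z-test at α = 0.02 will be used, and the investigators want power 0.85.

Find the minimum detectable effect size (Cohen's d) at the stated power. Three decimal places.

Need Φ(δ − 2.054) = 0.85, so δ = 2.054 + 1.036 = 3.090.
δ = d·√n ⇒ d = δ/√n = 3.090/√317 = 0.1736.

d ≈ 0.174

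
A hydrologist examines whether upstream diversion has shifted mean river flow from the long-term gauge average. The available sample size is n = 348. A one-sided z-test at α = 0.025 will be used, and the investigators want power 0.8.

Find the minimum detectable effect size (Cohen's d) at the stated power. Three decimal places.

d ≈ 0.150

Need Φ(δ − 1.960) = 0.8, so δ = 1.960 + 0.842 = 2.802.
δ = d·√n ⇒ d = δ/√n = 2.802/√348 = 0.1502.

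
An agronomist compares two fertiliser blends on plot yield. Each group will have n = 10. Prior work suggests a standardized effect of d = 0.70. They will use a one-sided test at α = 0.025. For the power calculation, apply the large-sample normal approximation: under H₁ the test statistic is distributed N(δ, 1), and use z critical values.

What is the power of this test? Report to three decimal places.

Noncentrality parameter: δ = d·√(n/2) = 0.70 × √(10/2) = 1.5652
One-sided α = 0.025 → critical value z_{0.025} = 1.960.
Power = P(Z > 1.960 − δ) = Φ(-0.395) = 0.3465.

Power ≈ 0.347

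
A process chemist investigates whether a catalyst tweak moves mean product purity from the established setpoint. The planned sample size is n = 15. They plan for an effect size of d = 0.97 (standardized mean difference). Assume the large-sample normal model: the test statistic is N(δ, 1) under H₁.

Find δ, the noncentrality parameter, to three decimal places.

δ ≈ 3.757

δ = d·√n = 0.97 × √15 = 3.7568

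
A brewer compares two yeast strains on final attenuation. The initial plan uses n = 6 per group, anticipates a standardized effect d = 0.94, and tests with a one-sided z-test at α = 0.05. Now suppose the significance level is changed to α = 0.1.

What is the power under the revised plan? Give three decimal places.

Power ≈ 0.636

δ = d·√(n/2) = 0.94 × √(6/2) = 1.6281 (unchanged). New critical value: z_{0.1} = 1.282.
Revised power = P(Z > 1.282 − δ) = Φ(0.347) = 0.6355.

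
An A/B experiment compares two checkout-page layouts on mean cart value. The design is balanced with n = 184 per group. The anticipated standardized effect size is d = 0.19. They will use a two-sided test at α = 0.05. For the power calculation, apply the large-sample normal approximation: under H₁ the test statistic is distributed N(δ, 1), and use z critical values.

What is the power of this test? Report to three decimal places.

Noncentrality parameter: δ = d·√(n/2) = 0.19 × √(184/2) = 1.8224
Critical value for a two-sided test at α = 0.05: z_{α/2} = 1.960.
Power = Φ(δ − 1.960) + Φ(−δ − 1.960) = Φ(-0.138) + Φ(-3.782) = 0.4453 + 0.0001 = 0.4454.

Power ≈ 0.445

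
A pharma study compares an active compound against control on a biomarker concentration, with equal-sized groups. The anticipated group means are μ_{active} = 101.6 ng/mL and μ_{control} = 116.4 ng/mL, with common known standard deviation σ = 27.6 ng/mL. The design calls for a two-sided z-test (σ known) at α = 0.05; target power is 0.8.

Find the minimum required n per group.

Standardized effect: d = |μ_{active} − μ_{control}| / σ = |101.6 − 116.4| / 27.6 = 0.5362
Set Φ(δ − 1.960) = 0.8; then δ − 1.960 = Φ⁻¹(0.8) = 0.842, giving δ = 2.802.
(The Φ(−δ − z_{α/2}) term is vanishingly small for δ > 0 and is dropped in the standard sample-size formula.)
δ = d·√(n/2) ⇒ n = 2(δ/d)² = 2 × (2.802 / 0.5362)² = 54.59.
Rounding up, n = 55 per group.

n = 55 per group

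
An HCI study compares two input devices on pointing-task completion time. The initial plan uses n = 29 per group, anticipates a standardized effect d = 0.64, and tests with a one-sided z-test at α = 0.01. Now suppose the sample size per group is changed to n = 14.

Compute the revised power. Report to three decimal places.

Power ≈ 0.263

With n = 14 per group: δ = d·√(n/2) = 0.64 × √(14/2) = 1.6933. Critical value z_{0.01} = 2.326.
Revised power = Φ(δ − 2.326) = Φ(-0.633) = 0.2633.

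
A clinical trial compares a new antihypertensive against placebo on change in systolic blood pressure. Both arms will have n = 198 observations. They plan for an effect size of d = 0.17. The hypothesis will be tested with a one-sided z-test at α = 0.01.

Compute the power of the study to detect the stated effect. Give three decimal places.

Power ≈ 0.263

Noncentrality parameter: δ = d·√(n/2) = 0.17 × √(198/2) = 1.6915
Critical value for a one-sided test at α = 0.01: z_α = 2.326.
Power = Φ(δ − 2.326) = Φ(-0.635) = 0.2628.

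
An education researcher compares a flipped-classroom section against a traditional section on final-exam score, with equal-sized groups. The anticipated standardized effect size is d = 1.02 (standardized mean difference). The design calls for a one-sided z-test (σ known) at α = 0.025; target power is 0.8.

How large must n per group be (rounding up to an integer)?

n = 16 per group

Set Φ(δ − 1.960) = 0.8; then δ − 1.960 = Φ⁻¹(0.8) = 0.842, giving δ = 2.802.
δ = d·√(n/2) ⇒ n = 2(δ/d)² = 2 × (2.802 / 1.02)² = 15.09.
Round up to the next whole unit.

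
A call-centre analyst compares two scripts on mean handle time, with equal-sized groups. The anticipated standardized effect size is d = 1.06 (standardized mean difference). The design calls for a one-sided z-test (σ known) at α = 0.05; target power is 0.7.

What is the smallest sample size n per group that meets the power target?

Set Φ(δ − 1.645) = 0.7; then δ − 1.645 = Φ⁻¹(0.7) = 0.524, giving δ = 2.169.
δ = d·√(n/2) ⇒ n = 2(δ/d)² = 2 × (2.169 / 1.06)² = 8.38.
Rounding up, n = 9 per group.

n = 9 per group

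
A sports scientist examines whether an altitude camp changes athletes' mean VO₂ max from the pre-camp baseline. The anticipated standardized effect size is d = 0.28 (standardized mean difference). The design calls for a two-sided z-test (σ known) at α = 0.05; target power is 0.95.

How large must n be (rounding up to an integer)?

For power 0.95 need Φ(δ − z_{0.025}) = 0.95, so δ = z_{0.025} + z_{0.05} = 1.960 + 1.645 = 3.605.
(For δ > 0 the lower-tail rejection region contributes negligibly to power, so the one-term inversion is standard.)
δ = d·√n ⇒ n = (δ/d)² = (3.605 / 0.28)² = 165.75.
Rounding up, n = 166.

n = 166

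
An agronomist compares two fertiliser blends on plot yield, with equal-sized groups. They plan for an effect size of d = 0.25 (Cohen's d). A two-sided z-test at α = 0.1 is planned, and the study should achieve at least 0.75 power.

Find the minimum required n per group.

n = 173 per group

For power 0.75 need Φ(δ − z_{0.05}) = 0.75, so δ = z_{0.05} + z_{0.25} = 1.645 + 0.674 = 2.319.
(Ignoring the negligible lower-tail rejection probability gives the usual closed-form inversion.)
δ = d·√(n/2) ⇒ n = 2(δ/d)² = 2 × (2.319 / 0.25)² = 172.14.
Rounding up, n = 173 per group.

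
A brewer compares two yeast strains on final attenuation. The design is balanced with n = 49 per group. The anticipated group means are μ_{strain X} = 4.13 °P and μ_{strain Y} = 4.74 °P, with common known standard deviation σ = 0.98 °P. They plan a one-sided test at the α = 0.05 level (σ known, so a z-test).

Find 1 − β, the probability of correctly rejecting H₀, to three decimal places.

Standardized effect: d = |μ_{strain X} − μ_{strain Y}| / σ = |4.13 − 4.74| / 0.98 = 0.6224
Noncentrality parameter: δ = d·√(n/2) = 0.6224 × √(49/2) = 3.0810
Critical value for a one-sided test at α = 0.05: z_α = 1.645.
Power = P(Z > 1.645 − δ) = Φ(1.436) = 0.9245.

Power ≈ 0.925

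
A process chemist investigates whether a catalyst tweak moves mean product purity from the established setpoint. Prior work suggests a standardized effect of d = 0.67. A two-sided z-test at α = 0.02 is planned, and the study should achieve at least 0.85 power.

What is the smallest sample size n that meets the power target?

n = 26

For power 0.85 need Φ(δ − z_{0.01}) = 0.85, so δ = z_{0.01} + z_{0.15} = 2.326 + 1.036 = 3.363.
(The Φ(−δ − z_{α/2}) term is vanishingly small for δ > 0 and is dropped in the standard sample-size formula.)
δ = d·√n ⇒ n = (δ/d)² = (3.363 / 0.67)² = 25.19.
Round up to the next whole unit.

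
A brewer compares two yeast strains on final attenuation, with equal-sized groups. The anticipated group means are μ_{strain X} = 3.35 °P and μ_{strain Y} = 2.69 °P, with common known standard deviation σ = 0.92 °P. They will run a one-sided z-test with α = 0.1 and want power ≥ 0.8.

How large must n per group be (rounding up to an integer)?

n = 18 per group

Standardized effect: d = |μ_{strain X} − μ_{strain Y}| / σ = |3.35 − 2.69| / 0.92 = 0.7174
Set Φ(δ − 1.282) = 0.8; then δ − 1.282 = Φ⁻¹(0.8) = 0.842, giving δ = 2.123.
δ = d·√(n/2) ⇒ n = 2(δ/d)² = 2 × (2.123 / 0.7174)² = 17.52.
Round up to the next whole unit.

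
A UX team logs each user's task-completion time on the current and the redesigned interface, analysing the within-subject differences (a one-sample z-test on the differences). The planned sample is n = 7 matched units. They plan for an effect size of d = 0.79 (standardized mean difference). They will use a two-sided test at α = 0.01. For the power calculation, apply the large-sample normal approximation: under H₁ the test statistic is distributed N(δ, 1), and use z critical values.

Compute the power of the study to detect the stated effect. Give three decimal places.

Power ≈ 0.314

Noncentrality parameter: δ = d·√n = 0.79 × √7 = 2.0901
Two-sided α = 0.01 → critical value z_{0.005} = 2.576.
Power = Φ(δ − 2.576) + Φ(−δ − 2.576) = Φ(-0.486) + Φ(-4.666) = 0.3136 + 0.0000 = 0.3136.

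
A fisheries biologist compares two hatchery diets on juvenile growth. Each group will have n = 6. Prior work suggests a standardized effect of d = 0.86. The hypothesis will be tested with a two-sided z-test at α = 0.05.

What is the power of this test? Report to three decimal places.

Power ≈ 0.319

Noncentrality parameter: δ = d·√(n/2) = 0.86 × √(6/2) = 1.4896
Critical value for a two-sided test at α = 0.05: z_{α/2} = 1.960.
Power = Φ(δ − 1.960) + Φ(−δ − 1.960) = Φ(-0.470) + Φ(-3.450) = 0.3190 + 0.0003 = 0.3193.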